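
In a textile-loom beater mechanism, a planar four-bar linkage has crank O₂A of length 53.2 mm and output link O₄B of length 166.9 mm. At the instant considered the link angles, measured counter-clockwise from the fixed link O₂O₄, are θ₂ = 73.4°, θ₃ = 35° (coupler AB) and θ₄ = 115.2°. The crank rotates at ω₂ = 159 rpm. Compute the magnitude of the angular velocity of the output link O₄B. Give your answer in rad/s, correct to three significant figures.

ω₂ = 16.65 rad/s (from 159 rpm).
Differentiating the loop-closure r₂e^{iθ₂}+r₃e^{iθ₃}=r₁+r₄e^{iθ₄} gives r₂ω₂e^{iθ₂}+r₃ω₃e^{iθ₃}=r₄ω₄e^{iθ₄}.
Eliminating the other unknown: ω₄ = r₂ω₂ sin(θ₂−θ₃) / [r₄ sin(θ₄−θ₃)].
Numerator sine = +0.62115; denominator sine = +0.98541.
Result = 0.0532·16.65·(+0.62115) / (0.1669·(+0.98541)) = +3.3455 rad/s; magnitude 3.3455 rad/s.

3.35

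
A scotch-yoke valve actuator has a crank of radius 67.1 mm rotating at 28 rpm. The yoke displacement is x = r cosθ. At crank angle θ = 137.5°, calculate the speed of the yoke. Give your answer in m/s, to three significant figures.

0.133

ω = 2.932 rad/s (from 28 rpm).
x = r cosθ ⇒ ẋ = −rω sinθ.
|v| = rω|sinθ| = 0.0671·2.932·|sin 137.5°| = 0.13292 m/s.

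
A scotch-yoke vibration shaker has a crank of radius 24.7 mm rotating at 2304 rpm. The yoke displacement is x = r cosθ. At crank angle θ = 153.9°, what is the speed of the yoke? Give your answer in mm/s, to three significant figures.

ω = 241.3 rad/s (from 2304 rpm).
x = r cosθ ⇒ ẋ = −rω sinθ.
|v| = rω|sinθ| = 0.0247·241.3·|sin 153.9°| = 2.6218 m/s = 2621.8 mm/s.

2620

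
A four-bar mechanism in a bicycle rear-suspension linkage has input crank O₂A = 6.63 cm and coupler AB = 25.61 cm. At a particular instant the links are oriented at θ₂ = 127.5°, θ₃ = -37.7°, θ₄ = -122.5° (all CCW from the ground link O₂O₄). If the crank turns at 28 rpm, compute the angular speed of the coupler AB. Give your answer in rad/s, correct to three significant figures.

0.716

ω₂ = 2.932 rad/s (from 28 rpm).
Differentiating the loop-closure r₂e^{iθ₂}+r₃e^{iθ₃}=r₁+r₄e^{iθ₄} gives r₂ω₂e^{iθ₂}+r₃ω₃e^{iθ₃}=r₄ω₄e^{iθ₄}.
Eliminating the other unknown: ω₃ = r₂ω₂ sin(θ₄−θ₂) / [r₃ sin(θ₃−θ₄)].
Numerator sine = +0.93969; denominator sine = +0.99588.
Result = 0.0663·2.932·(+0.93969) / (0.2561·(+0.99588)) = +0.71625 rad/s; magnitude 0.71625 rad/s.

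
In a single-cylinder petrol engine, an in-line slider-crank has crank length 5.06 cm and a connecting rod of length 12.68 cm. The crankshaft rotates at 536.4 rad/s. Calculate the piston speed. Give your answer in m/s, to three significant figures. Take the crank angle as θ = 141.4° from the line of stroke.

11.5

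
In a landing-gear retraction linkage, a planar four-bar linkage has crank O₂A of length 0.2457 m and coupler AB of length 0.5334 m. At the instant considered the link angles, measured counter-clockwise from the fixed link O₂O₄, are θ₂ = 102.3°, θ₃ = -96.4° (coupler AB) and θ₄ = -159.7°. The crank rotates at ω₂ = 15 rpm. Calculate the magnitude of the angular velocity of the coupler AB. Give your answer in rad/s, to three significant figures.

ω₂ = 1.571 rad/s (from 15 rpm).
Differentiating the loop-closure r₂e^{iθ₂}+r₃e^{iθ₃}=r₁+r₄e^{iθ₄} gives r₂ω₂e^{iθ₂}+r₃ω₃e^{iθ₃}=r₄ω₄e^{iθ₄}.
Eliminating the other unknown: ω₃ = r₂ω₂ sin(θ₄−θ₂) / [r₃ sin(θ₃−θ₄)].
Numerator sine = +0.99027; denominator sine = +0.89337.
Result = 0.2457·1.571·(+0.99027) / (0.5334·(+0.89337)) = +0.80203 rad/s; magnitude 0.80203 rad/s.

0.802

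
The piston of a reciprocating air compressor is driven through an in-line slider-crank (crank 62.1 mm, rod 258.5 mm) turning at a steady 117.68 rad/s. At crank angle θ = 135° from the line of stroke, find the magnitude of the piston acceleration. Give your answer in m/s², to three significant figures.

ω = 117.7 rad/s
x(θ) = r cosθ + √(L² − r² sin²θ); with ω constant, a = ω²·d²x/dθ².
d²x/dθ² = −r cosθ − r²(cos2θ)/√u − r⁴ sin²2θ/(4u^{3/2}),  u = L² − r² sin²θ = 0.064894 m².
Substituting r = 0.0621 m, L = 0.2585 m, θ = 135°: d²x/dθ² = +0.043686 m.
a = ω²·d²x/dθ² = (117.7)²·(+0.043686) = +605 m/s²;  |a| = 605 m/s².

605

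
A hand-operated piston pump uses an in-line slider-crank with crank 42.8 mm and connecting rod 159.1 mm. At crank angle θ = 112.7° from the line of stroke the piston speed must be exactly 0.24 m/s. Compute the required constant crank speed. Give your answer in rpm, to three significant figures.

65.0

For an in-line slider-crank, |v_piston| = rω|sinθ|·[1 + r cosθ/√(L² − r² sin²θ)].
With r = 0.0428 m, L = 0.1591 m, θ = 112.7°: the bracketed kinematic factor |dx/dθ| = 0.035253 m.
ω = v/|dx/dθ| = 0.24/0.035253 = 6.8079 rad/s.
N = 60ω/(2π) = 65.011 rpm.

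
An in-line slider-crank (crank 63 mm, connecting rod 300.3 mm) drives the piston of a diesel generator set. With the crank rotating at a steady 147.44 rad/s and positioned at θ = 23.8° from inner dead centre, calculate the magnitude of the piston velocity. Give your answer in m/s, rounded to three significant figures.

4.47

ω = 147.4 rad/s
For an in-line slider-crank, x = r cosθ + √(L² − r² sin²θ), so v = −rω sinθ·[1 + r cosθ/√(L² − r² sin²θ)].
With r = 0.063 m, L = 0.3003 m, θ = 23.8°: √(L² − r² sin²θ) = 0.29922 m.
v = −0.063·147.4·0.40355·[1 + 0.063·0.91496/0.29922] = -4.4705 m/s.
|v| = 4.4705 m/s.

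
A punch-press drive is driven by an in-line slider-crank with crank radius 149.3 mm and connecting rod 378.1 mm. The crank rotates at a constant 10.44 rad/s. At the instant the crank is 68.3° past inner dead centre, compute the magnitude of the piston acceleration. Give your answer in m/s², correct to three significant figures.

1.15

ω = 10.44 rad/s
x(θ) = r cosθ + √(L² − r² sin²θ); with ω constant, a = ω²·d²x/dθ².
d²x/dθ² = −r cosθ − r²(cos2θ)/√u − r⁴ sin²2θ/(4u^{3/2}),  u = L² − r² sin²θ = 0.123717 m².
Substituting r = 0.1493 m, L = 0.3781 m, θ = 68.3°: d²x/dθ² = -0.010505 m.
a = ω²·d²x/dθ² = (10.44)²·(-0.010505) = -1.145 m/s²;  |a| = 1.145 m/s².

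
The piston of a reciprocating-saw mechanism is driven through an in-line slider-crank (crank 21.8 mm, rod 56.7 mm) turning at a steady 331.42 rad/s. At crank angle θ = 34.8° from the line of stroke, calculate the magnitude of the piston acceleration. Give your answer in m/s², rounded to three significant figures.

ω = 331.4 rad/s
x(θ) = r cosθ + √(L² − r² sin²θ); with ω constant, a = ω²·d²x/dθ².
d²x/dθ² = −r cosθ − r²(cos2θ)/√u − r⁴ sin²2θ/(4u^{3/2}),  u = L² − r² sin²θ = 0.0030601 m².
Substituting r = 0.0218 m, L = 0.0567 m, θ = 34.8°: d²x/dθ² = -0.021189 m.
a = ω²·d²x/dθ² = (331.4)²·(-0.021189) = -2327.3 m/s²;  |a| = 2327.3 m/s².

2330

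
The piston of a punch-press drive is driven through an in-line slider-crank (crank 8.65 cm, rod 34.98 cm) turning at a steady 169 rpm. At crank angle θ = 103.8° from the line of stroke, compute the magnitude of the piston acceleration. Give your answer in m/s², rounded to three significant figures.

12.6

ω = 2π·169/60 = 17.7 rad/s
x(θ) = r cosθ + √(L² − r² sin²θ); with ω constant, a = ω²·d²x/dθ².
d²x/dθ² = −r cosθ − r²(cos2θ)/√u − r⁴ sin²2θ/(4u^{3/2}),  u = L² − r² sin²θ = 0.115304 m².
Substituting r = 0.0865 m, L = 0.3498 m, θ = 103.8°: d²x/dθ² = +0.040084 m.
a = ω²·d²x/dθ² = (17.7)²·(+0.040084) = +12.555 m/s²;  |a| = 12.555 m/s².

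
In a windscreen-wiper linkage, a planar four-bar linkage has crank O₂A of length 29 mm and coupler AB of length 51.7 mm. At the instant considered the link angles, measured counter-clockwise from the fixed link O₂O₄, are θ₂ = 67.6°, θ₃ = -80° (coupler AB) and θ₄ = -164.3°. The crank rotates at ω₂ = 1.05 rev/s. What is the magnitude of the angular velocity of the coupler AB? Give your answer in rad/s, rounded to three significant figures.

2.93

ω₂ = 6.597 rad/s (from 1.05 rev/s).
Differentiating the loop-closure r₂e^{iθ₂}+r₃e^{iθ₃}=r₁+r₄e^{iθ₄} gives r₂ω₂e^{iθ₂}+r₃ω₃e^{iθ₃}=r₄ω₄e^{iθ₄}.
Eliminating the other unknown: ω₃ = r₂ω₂ sin(θ₄−θ₂) / [r₃ sin(θ₃−θ₄)].
Numerator sine = +0.78694; denominator sine = +0.99506.
Result = 0.029·6.597·(+0.78694) / (0.0517·(+0.99506)) = +2.9266 rad/s; magnitude 2.9266 rad/s.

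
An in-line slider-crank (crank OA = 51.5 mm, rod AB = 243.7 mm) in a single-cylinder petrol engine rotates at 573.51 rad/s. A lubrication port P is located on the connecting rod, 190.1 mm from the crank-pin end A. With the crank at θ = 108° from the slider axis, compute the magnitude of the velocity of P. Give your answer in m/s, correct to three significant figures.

ω = 573.5 rad/s.  Crank-pin speed |V_A| = rω = 29.536 m/s, perpendicular to OA.
Rod angle: sinφ = −(r/L) sinθ ⇒ φ = -11.594°; ω_rod = −rω cosθ/√(L²−r²sin²θ) = +38.232 rad/s.
V_P = V_A + ω_rod × AP, with AP = 0.1901 m along the rod.
Components: V_Px = −rω sinθ − a·ω_rod·sinφ = -26.629 m/s;  V_Py = rω cosθ + a·ω_rod·cosφ = -2.0074 m/s.
|V_P| = √(V_Px² + V_Py²) = 26.705 m/s.

26.7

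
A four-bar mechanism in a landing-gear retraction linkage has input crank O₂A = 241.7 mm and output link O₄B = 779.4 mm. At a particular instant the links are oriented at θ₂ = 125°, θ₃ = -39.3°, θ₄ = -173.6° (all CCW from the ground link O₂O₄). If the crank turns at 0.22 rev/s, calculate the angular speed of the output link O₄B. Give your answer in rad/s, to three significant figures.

ω₂ = 1.382 rad/s (from 0.22 rev/s).
Differentiating the loop-closure r₂e^{iθ₂}+r₃e^{iθ₃}=r₁+r₄e^{iθ₄} gives r₂ω₂e^{iθ₂}+r₃ω₃e^{iθ₃}=r₄ω₄e^{iθ₄}.
Eliminating the other unknown: ω₄ = r₂ω₂ sin(θ₂−θ₃) / [r₄ sin(θ₄−θ₃)].
Numerator sine = +0.27060; denominator sine = -0.71569.
Result = 0.2417·1.382·(+0.27060) / (0.7794·(-0.71569)) = -0.16208 rad/s; magnitude 0.16208 rad/s.

0.162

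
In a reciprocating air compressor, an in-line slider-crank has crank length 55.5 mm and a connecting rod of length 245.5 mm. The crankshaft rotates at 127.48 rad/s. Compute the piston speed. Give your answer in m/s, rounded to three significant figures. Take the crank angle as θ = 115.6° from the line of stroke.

5.74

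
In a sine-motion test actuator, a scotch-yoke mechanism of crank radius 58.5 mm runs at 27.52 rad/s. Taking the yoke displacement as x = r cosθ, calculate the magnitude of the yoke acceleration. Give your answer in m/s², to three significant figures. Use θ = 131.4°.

29.3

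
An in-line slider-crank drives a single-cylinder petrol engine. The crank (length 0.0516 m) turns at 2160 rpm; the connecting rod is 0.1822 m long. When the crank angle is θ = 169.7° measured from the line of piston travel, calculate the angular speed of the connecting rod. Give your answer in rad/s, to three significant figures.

ω = 226.2 rad/s (converted from 2160 rpm).
The rod makes angle φ with the slider axis where L sinφ = r sinθ; differentiating, L cosφ·φ̇ = r ω cosθ.
L cosφ = √(L² − r² sin²θ) = 0.18197 m.
|ω_rod| = r ω |cosθ| / √(L² − r² sin²θ) = 0.0516·226.2·0.98389/0.18197 = 63.108 rad/s.

63.1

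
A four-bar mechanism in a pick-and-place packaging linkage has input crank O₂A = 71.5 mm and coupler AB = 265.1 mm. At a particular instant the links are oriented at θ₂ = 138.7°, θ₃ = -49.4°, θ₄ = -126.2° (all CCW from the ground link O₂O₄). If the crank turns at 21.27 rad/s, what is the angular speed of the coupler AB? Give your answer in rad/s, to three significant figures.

ω₂ = 21.27 rad/s
Differentiating the loop-closure r₂e^{iθ₂}+r₃e^{iθ₃}=r₁+r₄e^{iθ₄} gives r₂ω₂e^{iθ₂}+r₃ω₃e^{iθ₃}=r₄ω₄e^{iθ₄}.
Eliminating the other unknown: ω₃ = r₂ω₂ sin(θ₄−θ₂) / [r₃ sin(θ₃−θ₄)].
Numerator sine = +0.99604; denominator sine = +0.97358.
Result = 0.0715·21.27·(+0.99604) / (0.2651·(+0.97358)) = +5.8691 rad/s; magnitude 5.8691 rad/s.

5.87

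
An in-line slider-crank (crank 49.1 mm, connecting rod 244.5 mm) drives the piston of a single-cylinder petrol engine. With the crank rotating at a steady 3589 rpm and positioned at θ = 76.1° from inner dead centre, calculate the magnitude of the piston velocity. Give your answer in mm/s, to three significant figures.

18800

ω = 2π·3589/60 = 375.8 rad/s
For an in-line slider-crank, x = r cosθ + √(L² − r² sin²θ), so v = −rω sinθ·[1 + r cosθ/√(L² − r² sin²θ)].
With r = 0.0491 m, L = 0.2445 m, θ = 76.1°: √(L² − r² sin²θ) = 0.23981 m.
v = −0.0491·375.8·0.97072·[1 + 0.0491·0.24023/0.23981] = -18.794 m/s.
|v| = 18.794 m/s = 18794 mm/s.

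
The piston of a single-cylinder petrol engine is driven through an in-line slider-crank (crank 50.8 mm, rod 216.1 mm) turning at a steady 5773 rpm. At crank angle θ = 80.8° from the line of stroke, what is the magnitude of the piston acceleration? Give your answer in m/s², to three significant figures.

ω = 2π·5773/60 = 604.5 rad/s
x(θ) = r cosθ + √(L² − r² sin²θ); with ω constant, a = ω²·d²x/dθ².
d²x/dθ² = −r cosθ − r²(cos2θ)/√u − r⁴ sin²2θ/(4u^{3/2}),  u = L² − r² sin²θ = 0.0441845 m².
Substituting r = 0.0508 m, L = 0.2161 m, θ = 80.8°: d²x/dθ² = +0.0035095 m.
a = ω²·d²x/dθ² = (604.5)²·(+0.0035095) = +1282.7 m/s²;  |a| = 1282.7 m/s².

1280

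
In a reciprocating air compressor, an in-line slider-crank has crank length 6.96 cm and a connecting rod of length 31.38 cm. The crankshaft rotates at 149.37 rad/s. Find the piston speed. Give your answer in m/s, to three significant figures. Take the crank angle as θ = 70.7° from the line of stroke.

10.5

ω = 149.4 rad/s
For an in-line slider-crank, x = r cosθ + √(L² − r² sin²θ), so v = −rω sinθ·[1 + r cosθ/√(L² − r² sin²θ)].
With r = 0.0696 m, L = 0.3138 m, θ = 70.7°: √(L² − r² sin²θ) = 0.30685 m.
v = −0.0696·149.4·0.94380·[1 + 0.0696·0.33051/0.30685] = -10.547 m/s.
|v| = 10.547 m/s.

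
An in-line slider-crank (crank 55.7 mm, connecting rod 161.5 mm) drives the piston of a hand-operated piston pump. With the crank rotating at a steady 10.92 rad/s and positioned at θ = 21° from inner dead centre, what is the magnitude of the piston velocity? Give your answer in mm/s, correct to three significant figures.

289

ω = 10.92 rad/s
For an in-line slider-crank, x = r cosθ + √(L² − r² sin²θ), so v = −rω sinθ·[1 + r cosθ/√(L² − r² sin²θ)].
With r = 0.0557 m, L = 0.1615 m, θ = 21°: √(L² − r² sin²θ) = 0.16026 m.
v = −0.0557·10.92·0.35837·[1 + 0.0557·0.93358/0.16026] = -0.2887 m/s.
|v| = 0.2887 m/s = 288.7 mm/s.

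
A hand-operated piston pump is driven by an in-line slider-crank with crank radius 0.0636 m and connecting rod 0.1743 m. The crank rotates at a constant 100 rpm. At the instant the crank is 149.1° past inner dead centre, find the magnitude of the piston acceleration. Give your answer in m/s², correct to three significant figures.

4.69

ω = 2π·100/60 = 10.47 rad/s
x(θ) = r cosθ + √(L² − r² sin²θ); with ω constant, a = ω²·d²x/dθ².
d²x/dθ² = −r cosθ − r²(cos2θ)/√u − r⁴ sin²2θ/(4u^{3/2}),  u = L² − r² sin²θ = 0.0293137 m².
Substituting r = 0.0636 m, L = 0.1743 m, θ = 149.1°: d²x/dθ² = +0.042776 m.
a = ω²·d²x/dθ² = (10.47)²·(+0.042776) = +4.6909 m/s²;  |a| = 4.6909 m/s².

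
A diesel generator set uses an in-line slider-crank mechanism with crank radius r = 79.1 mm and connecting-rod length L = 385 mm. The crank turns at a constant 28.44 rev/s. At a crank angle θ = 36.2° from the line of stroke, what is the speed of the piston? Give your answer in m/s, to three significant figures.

9.74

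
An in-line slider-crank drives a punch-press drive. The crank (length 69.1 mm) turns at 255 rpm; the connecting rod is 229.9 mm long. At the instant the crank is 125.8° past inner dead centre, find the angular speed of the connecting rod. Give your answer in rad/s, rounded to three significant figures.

ω = 26.7 rad/s (converted from 255 rpm).
The rod makes angle φ with the slider axis where L sinφ = r sinθ; differentiating, L cosφ·φ̇ = r ω cosθ.
L cosφ = √(L² − r² sin²θ) = 0.22296 m.
|ω_rod| = r ω |cosθ| / √(L² − r² sin²θ) = 0.0691·26.7·0.58496/0.22296 = 4.841 rad/s.

4.84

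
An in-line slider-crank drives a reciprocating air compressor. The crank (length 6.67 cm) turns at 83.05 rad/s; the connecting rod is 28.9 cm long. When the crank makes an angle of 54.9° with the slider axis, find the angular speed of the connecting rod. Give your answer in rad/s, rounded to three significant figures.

ω = 83.05 rad/s
The rod makes angle φ with the slider axis where L sinφ = r sinθ; differentiating, L cosφ·φ̇ = r ω cosθ.
L cosφ = √(L² − r² sin²θ) = 0.2838 m.
|ω_rod| = r ω |cosθ| / √(L² − r² sin²θ) = 0.0667·83.05·0.57501/0.2838 = 11.223 rad/s.

11.2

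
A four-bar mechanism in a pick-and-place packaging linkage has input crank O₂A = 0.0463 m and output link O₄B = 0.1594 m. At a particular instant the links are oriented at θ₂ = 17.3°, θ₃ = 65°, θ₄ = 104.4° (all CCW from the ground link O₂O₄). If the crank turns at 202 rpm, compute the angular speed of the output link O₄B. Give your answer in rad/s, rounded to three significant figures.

7.16

ω₂ = 21.15 rad/s (from 202 rpm).
Differentiating the loop-closure r₂e^{iθ₂}+r₃e^{iθ₃}=r₁+r₄e^{iθ₄} gives r₂ω₂e^{iθ₂}+r₃ω₃e^{iθ₃}=r₄ω₄e^{iθ₄}.
Eliminating the other unknown: ω₄ = r₂ω₂ sin(θ₂−θ₃) / [r₄ sin(θ₄−θ₃)].
Numerator sine = -0.73963; denominator sine = +0.63473.
Result = 0.0463·21.15·(-0.73963) / (0.1594·(+0.63473)) = -7.1598 rad/s; magnitude 7.1598 rad/s.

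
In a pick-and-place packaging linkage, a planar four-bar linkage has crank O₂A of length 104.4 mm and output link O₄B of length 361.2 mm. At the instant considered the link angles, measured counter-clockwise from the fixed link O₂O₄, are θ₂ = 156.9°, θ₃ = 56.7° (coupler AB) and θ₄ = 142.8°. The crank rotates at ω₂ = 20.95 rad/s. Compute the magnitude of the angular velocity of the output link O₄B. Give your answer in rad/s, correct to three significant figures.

5.97

ω₂ = 20.95 rad/s
Differentiating the loop-closure r₂e^{iθ₂}+r₃e^{iθ₃}=r₁+r₄e^{iθ₄} gives r₂ω₂e^{iθ₂}+r₃ω₃e^{iθ₃}=r₄ω₄e^{iθ₄}.
Eliminating the other unknown: ω₄ = r₂ω₂ sin(θ₂−θ₃) / [r₄ sin(θ₄−θ₃)].
Numerator sine = +0.98420; denominator sine = +0.99768.
Result = 0.1044·20.95·(+0.98420) / (0.3612·(+0.99768)) = +5.9734 rad/s; magnitude 5.9734 rad/s.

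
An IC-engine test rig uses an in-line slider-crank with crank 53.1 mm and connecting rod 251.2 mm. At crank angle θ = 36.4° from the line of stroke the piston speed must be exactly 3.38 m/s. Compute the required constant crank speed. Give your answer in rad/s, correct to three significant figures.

91.6

For an in-line slider-crank, |v_piston| = rω|sinθ|·[1 + r cosθ/√(L² − r² sin²θ)].
With r = 0.0531 m, L = 0.2512 m, θ = 36.4°: the bracketed kinematic factor |dx/dθ| = 0.036915 m.
ω = v/|dx/dθ| = 3.38/0.036915 = 91.563 rad/s.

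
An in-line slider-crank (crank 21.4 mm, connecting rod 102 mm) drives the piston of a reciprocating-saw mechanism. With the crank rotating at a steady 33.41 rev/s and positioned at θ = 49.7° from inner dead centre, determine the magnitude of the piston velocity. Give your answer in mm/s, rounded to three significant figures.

ω = 2π·33.4 = 209.9 rad/s
For an in-line slider-crank, x = r cosθ + √(L² − r² sin²θ), so v = −rω sinθ·[1 + r cosθ/√(L² − r² sin²θ)].
With r = 0.0214 m, L = 0.102 m, θ = 49.7°: √(L² − r² sin²θ) = 0.10069 m.
v = −0.0214·209.9·0.76267·[1 + 0.0214·0.64679/0.10069] = -3.8971 m/s.
|v| = 3.8971 m/s = 3897.1 mm/s.

3900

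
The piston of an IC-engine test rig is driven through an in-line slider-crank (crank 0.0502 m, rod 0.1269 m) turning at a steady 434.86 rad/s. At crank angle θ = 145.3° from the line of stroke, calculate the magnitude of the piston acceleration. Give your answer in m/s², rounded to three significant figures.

6310

ω = 434.9 rad/s
x(θ) = r cosθ + √(L² − r² sin²θ); with ω constant, a = ω²·d²x/dθ².
d²x/dθ² = −r cosθ − r²(cos2θ)/√u − r⁴ sin²2θ/(4u^{3/2}),  u = L² − r² sin²θ = 0.0152869 m².
Substituting r = 0.0502 m, L = 0.1269 m, θ = 145.3°: d²x/dθ² = +0.033364 m.
a = ω²·d²x/dθ² = (434.9)²·(+0.033364) = +6309.3 m/s²;  |a| = 6309.3 m/s².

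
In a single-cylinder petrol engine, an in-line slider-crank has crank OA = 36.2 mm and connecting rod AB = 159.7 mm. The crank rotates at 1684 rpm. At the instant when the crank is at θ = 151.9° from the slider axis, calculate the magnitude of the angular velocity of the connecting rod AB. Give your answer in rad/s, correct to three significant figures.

ω = 176.3 rad/s (converted from 1684 rpm).
The rod makes angle φ with the slider axis where L sinφ = r sinθ; differentiating, L cosφ·φ̇ = r ω cosθ.
L cosφ = √(L² − r² sin²θ) = 0.15879 m.
|ω_rod| = r ω |cosθ| / √(L² − r² sin²θ) = 0.0362·176.3·0.88213/0.15879 = 35.465 rad/s.

35.5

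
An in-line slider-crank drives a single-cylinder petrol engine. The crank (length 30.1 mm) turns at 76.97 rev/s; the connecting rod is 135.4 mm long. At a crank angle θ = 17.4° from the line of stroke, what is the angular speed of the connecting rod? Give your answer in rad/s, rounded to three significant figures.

103

ω = 483.6 rad/s (converted from 76.97 rev/s).
The rod makes angle φ with the slider axis where L sinφ = r sinθ; differentiating, L cosφ·φ̇ = r ω cosθ.
L cosφ = √(L² − r² sin²θ) = 0.1351 m.
|ω_rod| = r ω |cosθ| / √(L² − r² sin²θ) = 0.0301·483.6·0.95424/0.1351 = 102.82 rad/s.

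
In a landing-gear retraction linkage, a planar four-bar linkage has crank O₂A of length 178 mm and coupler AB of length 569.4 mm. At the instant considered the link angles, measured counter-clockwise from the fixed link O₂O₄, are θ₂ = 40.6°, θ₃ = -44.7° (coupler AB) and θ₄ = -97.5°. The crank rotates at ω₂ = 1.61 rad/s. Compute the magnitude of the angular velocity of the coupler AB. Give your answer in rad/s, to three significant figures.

0.422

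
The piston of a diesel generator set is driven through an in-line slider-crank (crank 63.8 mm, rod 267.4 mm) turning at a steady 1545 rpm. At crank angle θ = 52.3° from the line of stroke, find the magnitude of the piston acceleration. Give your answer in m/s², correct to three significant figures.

ω = 2π·1545/60 = 161.8 rad/s
x(θ) = r cosθ + √(L² − r² sin²θ); with ω constant, a = ω²·d²x/dθ².
d²x/dθ² = −r cosθ − r²(cos2θ)/√u − r⁴ sin²2θ/(4u^{3/2}),  u = L² − r² sin²θ = 0.0689545 m².
Substituting r = 0.0638 m, L = 0.2674 m, θ = 52.3°: d²x/dθ² = -0.035322 m.
a = ω²·d²x/dθ² = (161.8)²·(-0.035322) = -924.62 m/s²;  |a| = 924.62 m/s².

925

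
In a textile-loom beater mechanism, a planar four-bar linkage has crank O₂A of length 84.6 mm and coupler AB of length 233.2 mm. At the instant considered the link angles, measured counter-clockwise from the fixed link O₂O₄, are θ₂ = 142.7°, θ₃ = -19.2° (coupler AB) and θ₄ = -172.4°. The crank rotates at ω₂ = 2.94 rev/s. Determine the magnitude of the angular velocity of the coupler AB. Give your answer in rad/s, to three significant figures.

ω₂ = 18.47 rad/s (from 2.94 rev/s).
Differentiating the loop-closure r₂e^{iθ₂}+r₃e^{iθ₃}=r₁+r₄e^{iθ₄} gives r₂ω₂e^{iθ₂}+r₃ω₃e^{iθ₃}=r₄ω₄e^{iθ₄}.
Eliminating the other unknown: ω₃ = r₂ω₂ sin(θ₄−θ₂) / [r₃ sin(θ₃−θ₄)].
Numerator sine = +0.70587; denominator sine = +0.45088.
Result = 0.0846·18.47·(+0.70587) / (0.2332·(+0.45088)) = +10.491 rad/s; magnitude 10.491 rad/s.

10.5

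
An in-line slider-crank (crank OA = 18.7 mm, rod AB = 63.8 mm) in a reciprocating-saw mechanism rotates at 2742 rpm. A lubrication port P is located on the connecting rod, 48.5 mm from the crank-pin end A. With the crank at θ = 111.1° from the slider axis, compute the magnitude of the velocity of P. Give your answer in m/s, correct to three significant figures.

4.62

ω = 287.1 rad/s.  Crank-pin speed |V_A| = rω = 5.3695 m/s, perpendicular to OA.
Rod angle: sinφ = −(r/L) sinθ ⇒ φ = -15.870°; ω_rod = −rω cosθ/√(L²−r²sin²θ) = +31.499 rad/s.
V_P = V_A + ω_rod × AP, with AP = 0.0485 m along the rod.
Components: V_Px = −rω sinθ − a·ω_rod·sinφ = -4.5918 m/s;  V_Py = rω cosθ + a·ω_rod·cosφ = -0.46356 m/s.
|V_P| = √(V_Px² + V_Py²) = 4.6151 m/s.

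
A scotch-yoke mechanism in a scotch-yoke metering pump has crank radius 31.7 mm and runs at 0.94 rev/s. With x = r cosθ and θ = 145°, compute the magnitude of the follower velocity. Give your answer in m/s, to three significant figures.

ω = 5.906 rad/s (from 0.94 rev/s).
x = r cosθ ⇒ ẋ = −rω sinθ.
|v| = rω|sinθ| = 0.0317·5.906·|sin 145°| = 0.10739 m/s.

0.107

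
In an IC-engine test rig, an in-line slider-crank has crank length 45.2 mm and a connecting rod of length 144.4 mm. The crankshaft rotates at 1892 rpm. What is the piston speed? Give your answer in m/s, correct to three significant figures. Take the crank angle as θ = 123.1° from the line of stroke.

6.17

ω = 2π·1892/60 = 198.1 rad/s
For an in-line slider-crank, x = r cosθ + √(L² − r² sin²θ), so v = −rω sinθ·[1 + r cosθ/√(L² − r² sin²θ)].
With r = 0.0452 m, L = 0.1444 m, θ = 123.1°: √(L² − r² sin²θ) = 0.13935 m.
v = −0.0452·198.1·0.83772·[1 + 0.0452·-0.54610/0.13935] = -6.1732 m/s.
|v| = 6.1732 m/s.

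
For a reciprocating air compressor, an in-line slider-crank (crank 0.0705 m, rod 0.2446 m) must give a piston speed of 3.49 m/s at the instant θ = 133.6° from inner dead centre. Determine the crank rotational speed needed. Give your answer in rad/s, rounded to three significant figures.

85.8

For an in-line slider-crank, |v_piston| = rω|sinθ|·[1 + r cosθ/√(L² − r² sin²θ)].
With r = 0.0705 m, L = 0.2446 m, θ = 133.6°: the bracketed kinematic factor |dx/dθ| = 0.040678 m.
ω = v/|dx/dθ| = 3.49/0.040678 = 85.796 rad/s.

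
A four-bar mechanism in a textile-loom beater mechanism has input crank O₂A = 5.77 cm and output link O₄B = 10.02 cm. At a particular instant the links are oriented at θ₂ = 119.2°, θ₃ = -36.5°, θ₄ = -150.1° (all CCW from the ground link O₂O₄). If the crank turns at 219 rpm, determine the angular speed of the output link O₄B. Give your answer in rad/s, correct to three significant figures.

ω₂ = 22.93 rad/s (from 219 rpm).
Differentiating the loop-closure r₂e^{iθ₂}+r₃e^{iθ₃}=r₁+r₄e^{iθ₄} gives r₂ω₂e^{iθ₂}+r₃ω₃e^{iθ₃}=r₄ω₄e^{iθ₄}.
Eliminating the other unknown: ω₄ = r₂ω₂ sin(θ₂−θ₃) / [r₄ sin(θ₄−θ₃)].
Numerator sine = +0.41151; denominator sine = -0.91636.
Result = 0.0577·22.93·(+0.41151) / (0.1002·(-0.91636)) = -5.9306 rad/s; magnitude 5.9306 rad/s.

5.93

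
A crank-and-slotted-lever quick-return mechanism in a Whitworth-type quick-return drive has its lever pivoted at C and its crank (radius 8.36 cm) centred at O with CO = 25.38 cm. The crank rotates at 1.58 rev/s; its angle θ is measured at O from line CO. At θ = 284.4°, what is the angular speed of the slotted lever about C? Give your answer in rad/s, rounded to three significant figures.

1.49

ω = 9.927 rad/s (from 1.58 rev/s).
Crank pin A relative to C: A = (d + r cosθ, r sinθ); lever angle φ = atan2(r sinθ, d + r cosθ).
Differentiating tanφ: φ̇ = rω(d cosθ + r)/(d² + r² + 2dr cosθ).
d² + r² + 2dr cosθ = |CA|² = 0.0819566 m²;  d cosθ + r = +0.14672 m.
|ω_lever| = |0.0836·9.927·+0.14672| / 0.0819566 = 1.4857 rad/s.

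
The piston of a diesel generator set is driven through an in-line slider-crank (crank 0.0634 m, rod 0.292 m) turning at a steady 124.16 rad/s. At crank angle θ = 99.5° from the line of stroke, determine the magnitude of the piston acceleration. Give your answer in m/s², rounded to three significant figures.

ω = 124.2 rad/s
x(θ) = r cosθ + √(L² − r² sin²θ); with ω constant, a = ω²·d²x/dθ².
d²x/dθ² = −r cosθ − r²(cos2θ)/√u − r⁴ sin²2θ/(4u^{3/2}),  u = L² − r² sin²θ = 0.0813539 m².
Substituting r = 0.0634 m, L = 0.292 m, θ = 99.5°: d²x/dθ² = +0.02377 m.
a = ω²·d²x/dθ² = (124.2)²·(+0.02377) = +366.44 m/s²;  |a| = 366.44 m/s².

366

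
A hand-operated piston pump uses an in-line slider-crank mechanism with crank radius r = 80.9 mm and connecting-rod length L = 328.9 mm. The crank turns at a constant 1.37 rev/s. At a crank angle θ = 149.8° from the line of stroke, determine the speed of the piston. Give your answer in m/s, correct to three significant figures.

0.275

ω = 2π·1.37 = 8.608 rad/s
For an in-line slider-crank, x = r cosθ + √(L² − r² sin²θ), so v = −rω sinθ·[1 + r cosθ/√(L² − r² sin²θ)].
With r = 0.0809 m, L = 0.3289 m, θ = 149.8°: √(L² − r² sin²θ) = 0.32637 m.
v = −0.0809·8.608·0.50302·[1 + 0.0809·-0.86427/0.32637] = -0.27525 m/s.
|v| = 0.27525 m/s.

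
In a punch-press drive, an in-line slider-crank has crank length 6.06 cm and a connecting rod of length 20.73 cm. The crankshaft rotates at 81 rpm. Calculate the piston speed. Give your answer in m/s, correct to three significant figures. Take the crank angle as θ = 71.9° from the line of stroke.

ω = 2π·81/60 = 8.482 rad/s
For an in-line slider-crank, x = r cosθ + √(L² − r² sin²θ), so v = −rω sinθ·[1 + r cosθ/√(L² − r² sin²θ)].
With r = 0.0606 m, L = 0.2073 m, θ = 71.9°: √(L² − r² sin²θ) = 0.19914 m.
v = −0.0606·8.482·0.95052·[1 + 0.0606·0.31068/0.19914] = -0.53478 m/s.
|v| = 0.53478 m/s.

0.535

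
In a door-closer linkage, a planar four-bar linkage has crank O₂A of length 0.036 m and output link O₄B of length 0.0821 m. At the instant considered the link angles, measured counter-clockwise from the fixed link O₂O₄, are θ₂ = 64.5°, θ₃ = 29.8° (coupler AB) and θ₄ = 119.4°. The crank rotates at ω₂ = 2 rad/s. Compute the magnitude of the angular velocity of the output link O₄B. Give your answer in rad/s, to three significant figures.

0.499

ω₂ = 2 rad/s
Differentiating the loop-closure r₂e^{iθ₂}+r₃e^{iθ₃}=r₁+r₄e^{iθ₄} gives r₂ω₂e^{iθ₂}+r₃ω₃e^{iθ₃}=r₄ω₄e^{iθ₄}.
Eliminating the other unknown: ω₄ = r₂ω₂ sin(θ₂−θ₃) / [r₄ sin(θ₄−θ₃)].
Numerator sine = +0.56928; denominator sine = +0.99998.
Result = 0.036·2·(+0.56928) / (0.0821·(+0.99998)) = +0.49926 rad/s; magnitude 0.49926 rad/s.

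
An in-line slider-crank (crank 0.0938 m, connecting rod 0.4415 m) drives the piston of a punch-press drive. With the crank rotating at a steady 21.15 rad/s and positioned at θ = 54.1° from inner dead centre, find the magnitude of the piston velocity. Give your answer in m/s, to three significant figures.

1.81

ω = 21.15 rad/s
For an in-line slider-crank, x = r cosθ + √(L² − r² sin²θ), so v = −rω sinθ·[1 + r cosθ/√(L² − r² sin²θ)].
With r = 0.0938 m, L = 0.4415 m, θ = 54.1°: √(L² − r² sin²θ) = 0.43491 m.
v = −0.0938·21.15·0.81004·[1 + 0.0938·0.58637/0.43491] = -1.8103 m/s.
|v| = 1.8103 m/s.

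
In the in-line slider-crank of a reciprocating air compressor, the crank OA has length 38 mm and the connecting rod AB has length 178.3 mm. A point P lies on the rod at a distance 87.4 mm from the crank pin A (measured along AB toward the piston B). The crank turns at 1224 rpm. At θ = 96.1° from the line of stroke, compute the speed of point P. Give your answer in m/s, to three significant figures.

ω = 128.2 rad/s.  Crank-pin speed |V_A| = rω = 4.8707 m/s, perpendicular to OA.
Rod angle: sinφ = −(r/L) sinθ ⇒ φ = -12.235°; ω_rod = −rω cosθ/√(L²−r²sin²θ) = +2.9703 rad/s.
V_P = V_A + ω_rod × AP, with AP = 0.0874 m along the rod.
Components: V_Px = −rω sinθ − a·ω_rod·sinφ = -4.7881 m/s;  V_Py = rω cosθ + a·ω_rod·cosφ = -0.26387 m/s.
|V_P| = √(V_Px² + V_Py²) = 4.7954 m/s.

4.80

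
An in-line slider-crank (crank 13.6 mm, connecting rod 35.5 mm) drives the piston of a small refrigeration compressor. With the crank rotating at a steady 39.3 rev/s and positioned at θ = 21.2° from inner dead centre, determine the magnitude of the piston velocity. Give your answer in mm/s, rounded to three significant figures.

1650

ω = 2π·39.3 = 246.9 rad/s
For an in-line slider-crank, x = r cosθ + √(L² − r² sin²θ), so v = −rω sinθ·[1 + r cosθ/√(L² − r² sin²θ)].
With r = 0.0136 m, L = 0.0355 m, θ = 21.2°: √(L² − r² sin²θ) = 0.035158 m.
v = −0.0136·246.9·0.36162·[1 + 0.0136·0.93232/0.035158] = -1.6524 m/s.
|v| = 1.6524 m/s = 1652.4 mm/s.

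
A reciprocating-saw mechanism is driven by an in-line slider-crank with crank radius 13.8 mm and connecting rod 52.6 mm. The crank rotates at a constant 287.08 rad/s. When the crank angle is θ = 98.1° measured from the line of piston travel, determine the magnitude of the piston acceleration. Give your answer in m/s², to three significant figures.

457

ω = 287.1 rad/s
x(θ) = r cosθ + √(L² − r² sin²θ); with ω constant, a = ω²·d²x/dθ².
d²x/dθ² = −r cosθ − r²(cos2θ)/√u − r⁴ sin²2θ/(4u^{3/2}),  u = L² − r² sin²θ = 0.0025801 m².
Substituting r = 0.0138 m, L = 0.0526 m, θ = 98.1°: d²x/dθ² = +0.0055394 m.
a = ω²·d²x/dθ² = (287.1)²·(+0.0055394) = +456.53 m/s²;  |a| = 456.53 m/s².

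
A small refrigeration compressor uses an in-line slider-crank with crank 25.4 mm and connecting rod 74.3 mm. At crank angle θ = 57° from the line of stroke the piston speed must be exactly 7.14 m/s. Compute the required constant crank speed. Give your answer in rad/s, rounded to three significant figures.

For an in-line slider-crank, |v_piston| = rω|sinθ|·[1 + r cosθ/√(L² − r² sin²θ)].
With r = 0.0254 m, L = 0.0743 m, θ = 57°: the bracketed kinematic factor |dx/dθ| = 0.025442 m.
ω = v/|dx/dθ| = 7.14/0.025442 = 280.64 rad/s.

281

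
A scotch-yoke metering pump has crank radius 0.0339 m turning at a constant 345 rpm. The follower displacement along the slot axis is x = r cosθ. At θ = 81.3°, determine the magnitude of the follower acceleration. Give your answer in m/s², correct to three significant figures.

6.69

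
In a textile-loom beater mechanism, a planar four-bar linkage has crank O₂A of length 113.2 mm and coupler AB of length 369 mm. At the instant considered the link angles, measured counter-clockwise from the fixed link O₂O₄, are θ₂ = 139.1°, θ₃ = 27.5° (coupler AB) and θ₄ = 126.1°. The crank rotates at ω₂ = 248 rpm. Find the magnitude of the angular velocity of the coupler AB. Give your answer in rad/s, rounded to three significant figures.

1.81

ω₂ = 25.97 rad/s (from 248 rpm).
Differentiating the loop-closure r₂e^{iθ₂}+r₃e^{iθ₃}=r₁+r₄e^{iθ₄} gives r₂ω₂e^{iθ₂}+r₃ω₃e^{iθ₃}=r₄ω₄e^{iθ₄}.
Eliminating the other unknown: ω₃ = r₂ω₂ sin(θ₄−θ₂) / [r₃ sin(θ₃−θ₄)].
Numerator sine = -0.22495; denominator sine = -0.98876.
Result = 0.1132·25.97·(-0.22495) / (0.369·(-0.98876)) = +1.8126 rad/s; magnitude 1.8126 rad/s.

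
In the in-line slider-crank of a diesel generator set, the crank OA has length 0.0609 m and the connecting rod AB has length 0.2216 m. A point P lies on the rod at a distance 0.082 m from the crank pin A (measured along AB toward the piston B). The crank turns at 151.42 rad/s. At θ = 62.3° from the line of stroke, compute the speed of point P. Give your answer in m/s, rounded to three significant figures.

8.98

ω = 151.4 rad/s.  Crank-pin speed |V_A| = rω = 9.2215 m/s, perpendicular to OA.
Rod angle: sinφ = −(r/L) sinθ ⇒ φ = -14.083°; ω_rod = −rω cosθ/√(L²−r²sin²θ) = -19.943 rad/s.
V_P = V_A + ω_rod × AP, with AP = 0.082 m along the rod.
Components: V_Px = −rω sinθ − a·ω_rod·sinφ = -8.5625 m/s;  V_Py = rω cosθ + a·ω_rod·cosφ = +2.7004 m/s.
|V_P| = √(V_Px² + V_Py²) = 8.9783 m/s.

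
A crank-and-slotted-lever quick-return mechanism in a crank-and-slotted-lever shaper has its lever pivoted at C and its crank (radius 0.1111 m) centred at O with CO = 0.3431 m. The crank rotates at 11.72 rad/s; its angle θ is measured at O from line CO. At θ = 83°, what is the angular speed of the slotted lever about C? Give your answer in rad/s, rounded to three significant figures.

1.43

ω = 11.72 rad/s
Crank pin A relative to C: A = (d + r cosθ, r sinθ); lever angle φ = atan2(r sinθ, d + r cosθ).
Differentiating tanφ: φ̇ = rω(d cosθ + r)/(d² + r² + 2dr cosθ).
d² + r² + 2dr cosθ = |CA|² = 0.139352 m²;  d cosθ + r = +0.15291 m.
|ω_lever| = |0.1111·11.72·+0.15291| / 0.139352 = 1.4288 rad/s.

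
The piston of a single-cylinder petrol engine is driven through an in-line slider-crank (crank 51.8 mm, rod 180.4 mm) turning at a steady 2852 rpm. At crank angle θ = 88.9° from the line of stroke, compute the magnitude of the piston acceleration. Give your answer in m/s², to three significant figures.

ω = 2π·2852/60 = 298.7 rad/s
x(θ) = r cosθ + √(L² − r² sin²θ); with ω constant, a = ω²·d²x/dθ².
d²x/dθ² = −r cosθ − r²(cos2θ)/√u − r⁴ sin²2θ/(4u^{3/2}),  u = L² − r² sin²θ = 0.0298619 m².
Substituting r = 0.0518 m, L = 0.1804 m, θ = 88.9°: d²x/dθ² = +0.014521 m.
a = ω²·d²x/dθ² = (298.7)²·(+0.014521) = +1295.3 m/s²;  |a| = 1295.3 m/s².

1300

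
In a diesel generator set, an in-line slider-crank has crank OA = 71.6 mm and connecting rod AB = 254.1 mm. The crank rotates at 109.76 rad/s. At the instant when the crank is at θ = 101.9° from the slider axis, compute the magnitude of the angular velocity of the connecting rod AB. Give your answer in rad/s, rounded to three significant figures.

6.63

ω = 109.8 rad/s
The rod makes angle φ with the slider axis where L sinφ = r sinθ; differentiating, L cosφ·φ̇ = r ω cosθ.
L cosφ = √(L² − r² sin²θ) = 0.24425 m.
|ω_rod| = r ω |cosθ| / √(L² − r² sin²θ) = 0.0716·109.8·0.20620/0.24425 = 6.6347 rad/s.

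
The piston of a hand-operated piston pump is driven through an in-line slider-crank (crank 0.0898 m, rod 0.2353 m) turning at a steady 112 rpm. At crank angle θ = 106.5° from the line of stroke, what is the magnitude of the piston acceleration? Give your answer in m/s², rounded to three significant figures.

7.69

ω = 2π·112/60 = 11.73 rad/s
x(θ) = r cosθ + √(L² − r² sin²θ); with ω constant, a = ω²·d²x/dθ².
d²x/dθ² = −r cosθ − r²(cos2θ)/√u − r⁴ sin²2θ/(4u^{3/2}),  u = L² − r² sin²θ = 0.0479525 m².
Substituting r = 0.0898 m, L = 0.2353 m, θ = 106.5°: d²x/dθ² = +0.05593 m.
a = ω²·d²x/dθ² = (11.73)²·(+0.05593) = +7.6937 m/s²;  |a| = 7.6937 m/s².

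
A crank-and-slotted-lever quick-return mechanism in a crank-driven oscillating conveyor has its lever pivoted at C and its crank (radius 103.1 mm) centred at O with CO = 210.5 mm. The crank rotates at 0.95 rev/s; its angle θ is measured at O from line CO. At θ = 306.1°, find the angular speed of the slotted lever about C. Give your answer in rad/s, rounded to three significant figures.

1.74

ω = 5.969 rad/s (from 0.95 rev/s).
Crank pin A relative to C: A = (d + r cosθ, r sinθ); lever angle φ = atan2(r sinθ, d + r cosθ).
Differentiating tanφ: φ̇ = rω(d cosθ + r)/(d² + r² + 2dr cosθ).
d² + r² + 2dr cosθ = |CA|² = 0.080514 m²;  d cosθ + r = +0.22713 m.
|ω_lever| = |0.1031·5.969·+0.22713| / 0.080514 = 1.736 rad/s.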